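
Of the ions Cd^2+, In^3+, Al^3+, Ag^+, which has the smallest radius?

Al^3+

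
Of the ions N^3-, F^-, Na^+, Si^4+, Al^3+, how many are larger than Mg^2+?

3

Isoelectronic series (10 e⁻ each). Size is set by nuclear charge: more protons means a smaller ion. Si^4+ (Z=14), Al^3+ (Z=13), Mg^2+ (Z=12), Na^+ (Z=11), F^- (Z=9), N^3- (Z=7).
Ordering all of them (including Mg^2+) by radius gives Si^4+ < Al^3+ < Mg^2+ < Na^+ < F^- < N^3-. Count: 3.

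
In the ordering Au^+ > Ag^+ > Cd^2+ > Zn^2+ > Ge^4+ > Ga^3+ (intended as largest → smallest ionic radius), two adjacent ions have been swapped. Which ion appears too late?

Compare adjacent ions: both have 28 electrons but Z(Ge)=32 > Z(Ga)=31, so Ge^4+ should be the smaller of the two — yet in this decreasing list Ge^4+ sits before Ga^3+. Nothing else is reversed, so Ga^3+ should move one place to the left.

Ga^3+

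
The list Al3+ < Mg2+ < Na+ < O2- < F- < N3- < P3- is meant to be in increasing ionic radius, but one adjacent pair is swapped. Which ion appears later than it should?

F-

Check each adjacent pair. O2- and F- are reversed: they are isoelectronic (10 e⁻) and F has more protons than O (9 vs 8), making F- smaller. No other neighbouring pair contradicts the periodic trends, so F- is the ion listed too late.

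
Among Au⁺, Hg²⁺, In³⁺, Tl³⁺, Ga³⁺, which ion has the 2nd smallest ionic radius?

In³⁺

Electron counts and nuclear charges: Ga³⁺ has 28 e⁻ (Z=31), In³⁺ has 46 e⁻ (Z=49), Tl³⁺ has 78 e⁻ (Z=81), Hg²⁺ has 78 e⁻ (Z=80), Au⁺ has 78 e⁻ (Z=79). Ga³⁺ < In³⁺ (same group, 1 shell fewer); In³⁺ < Tl³⁺ (same group, 1 shell fewer); Tl³⁺ < Hg²⁺ (both 78 e⁻, Z=81>80); Hg²⁺ < Au⁺ (both 78 e⁻, Z=80>79).
So the order is Ga³⁺ < In³⁺ < Tl³⁺ < Hg²⁺ < Au⁺; the 2nd-smallest ion is In³⁺.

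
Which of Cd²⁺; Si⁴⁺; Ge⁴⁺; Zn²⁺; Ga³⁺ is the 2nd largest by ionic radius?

Zn²⁺

Si⁴⁺ has 10 e⁻ (Z=14), Ge⁴⁺ has 28 e⁻ (Z=32), Ga³⁺ has 28 e⁻ (Z=31), Zn²⁺ has 28 e⁻ (Z=30), Cd²⁺ has 46 e⁻ (Z=48). Si⁴⁺ < Ge⁴⁺ (same group, 1 shell fewer); Ge⁴⁺ < Ga³⁺ (isoelectronic, higher Z=32 is smaller); Ga³⁺ < Zn²⁺ (isoelectronic, higher Z=31 is smaller); Zn²⁺ < Cd²⁺ (same group, period 4 vs 5).
That gives Si⁴⁺ < Ge⁴⁺ < Ga³⁺ < Zn²⁺ < Cd²⁺. From the largest end, number 2 is Zn²⁺.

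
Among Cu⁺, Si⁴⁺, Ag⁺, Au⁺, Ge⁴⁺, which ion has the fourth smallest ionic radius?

Electron counts and nuclear charges: Si⁴⁺ (Z=14, 10 e⁻), Ge⁴⁺ (Z=32, 28 e⁻), Cu⁺ (Z=29, 28 e⁻), Ag⁺ (Z=47, 46 e⁻), Au⁺ (Z=79, 78 e⁻). Si⁴⁺ < Ge⁴⁺ (same group, 1 shell fewer); Ge⁴⁺ < Cu⁺ (both 28 e⁻, Z=32>29); Cu⁺ < Ag⁺ (same group, 1 shell fewer); Ag⁺ < Au⁺ (same group, period 5 vs 6).
Full ascending order: Si⁴⁺ < Ge⁴⁺ < Cu⁺ < Ag⁺ < Au⁺. Counting from the smallest, position 4 is Ag⁺.

Ag⁺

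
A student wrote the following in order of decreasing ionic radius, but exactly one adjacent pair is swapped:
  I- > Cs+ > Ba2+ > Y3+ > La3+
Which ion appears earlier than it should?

Y3+

Compare adjacent ions: both in group 3 with the same charge; Y3+ (period 5) has the smaller radius — yet in this decreasing list Y3+ sits before La3+. Nothing else is reversed, so Y3+ should move one place to the right.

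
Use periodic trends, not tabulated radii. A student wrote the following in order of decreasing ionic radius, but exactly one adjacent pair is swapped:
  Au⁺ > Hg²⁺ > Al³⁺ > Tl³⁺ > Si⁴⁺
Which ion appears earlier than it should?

Al³⁺

The pair Al³⁺, Tl³⁺ is the wrong way round — both in group 13 with the same charge; Al³⁺ (period 3) has the smaller radius. All other adjacent pairs agree with periodic trends, so Al³⁺ is the misplaced ion.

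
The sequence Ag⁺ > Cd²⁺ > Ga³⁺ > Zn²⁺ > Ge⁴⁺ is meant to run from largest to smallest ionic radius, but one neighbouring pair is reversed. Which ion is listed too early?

Ga³⁺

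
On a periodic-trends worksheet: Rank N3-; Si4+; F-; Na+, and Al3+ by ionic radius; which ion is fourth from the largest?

Al3+

Each ion has 10 electrons. The ranking follows nuclear charge in reverse — greater Z gives a smaller radius. Si4+ (Z=14), Al3+ (Z=13), Na+ (Z=11), F- (Z=9), N3- (Z=7).
Full ascending order: Si4+ < Al3+ < Na+ < F- < N3-. Counting from the largest, position 4 is Al3+.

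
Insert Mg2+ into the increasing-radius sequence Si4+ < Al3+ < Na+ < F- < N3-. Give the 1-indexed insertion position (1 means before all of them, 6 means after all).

3

Isoelectronic series (10 e⁻ each). Size is set by nuclear charge: more protons means a smaller ion. Si4+ (Z=14), Al3+ (Z=13), Mg2+ (Z=12), Na+ (Z=11), F- (Z=9), N3- (Z=7).
The complete sequence is Si4+ < Al3+ < Mg2+ < Na+ < F- < N3-. Mg2+ sits at position 3.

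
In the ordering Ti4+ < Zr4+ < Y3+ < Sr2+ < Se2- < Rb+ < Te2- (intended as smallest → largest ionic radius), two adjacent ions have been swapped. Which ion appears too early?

Compare adjacent ions: both have 36 electrons but Z(Rb)=37 > Z(Se)=34, so Rb+ should be the smaller of the two — yet in this increasing list Se2- sits before Rb+. Nothing else is reversed, so Se2- should move one place to the right.

Se2-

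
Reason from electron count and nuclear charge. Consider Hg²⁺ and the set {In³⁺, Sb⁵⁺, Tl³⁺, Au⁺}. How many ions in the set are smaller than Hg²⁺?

3

Tabulating Z and e⁻: Sb⁵⁺ has 46 e⁻ (Z=51), In³⁺ has 46 e⁻ (Z=49), Tl³⁺ has 78 e⁻ (Z=81), Hg²⁺ has 78 e⁻ (Z=80), Au⁺ has 78 e⁻ (Z=79). Sb⁵⁺ < In³⁺ (isoelectronic, higher Z=51 is smaller); In³⁺ < Tl³⁺ (same group, 1 shell fewer); Tl³⁺ < Hg²⁺ (both 78 e⁻, Z=81>80); Hg²⁺ < Au⁺ (both 78 e⁻, Z=80>79).
Placing each against Hg²⁺: smaller — Sb⁵⁺, In³⁺, Tl³⁺; larger — Au⁺. So 3 are smaller.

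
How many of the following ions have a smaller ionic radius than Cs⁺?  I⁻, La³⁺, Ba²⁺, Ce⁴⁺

3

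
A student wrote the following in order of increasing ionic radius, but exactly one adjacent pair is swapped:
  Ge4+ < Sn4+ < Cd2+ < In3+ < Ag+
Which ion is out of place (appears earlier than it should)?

Cd2+

Compare adjacent ions: both have 46 electrons but Z(In)=49 > Z(Cd)=48, so In3+ should be the smaller of the two — yet in this increasing list Cd2+ sits before In3+. Nothing else is reversed, so Cd2+ should move one place to the right.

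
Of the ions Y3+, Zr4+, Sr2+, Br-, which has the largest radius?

These species are isoelectronic with 36 electrons. The only difference is the number of protons: Zr4+ (Z=40), Y3+ (Z=39), Sr2+ (Z=38), Br- (Z=35). The strongest nuclear pull (Zr4+) gives the smallest ion.

Br-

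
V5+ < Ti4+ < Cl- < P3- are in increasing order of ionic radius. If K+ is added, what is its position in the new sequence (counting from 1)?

3

Isoelectronic series (18 e⁻ each). Size is set by nuclear charge: more protons means a smaller ion. V5+ (Z=23), Ti4+ (Z=22), K+ (Z=19), Cl- (Z=17), P3- (Z=15).
The complete sequence is V5+ < Ti4+ < K+ < Cl- < P3-. K+ sits at position 3.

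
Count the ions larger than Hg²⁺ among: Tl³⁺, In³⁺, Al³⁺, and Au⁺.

1

Tabulating Z and e⁻: Al³⁺: 10 e⁻, Z=13, In³⁺: 46 e⁻, Z=49, Tl³⁺: 78 e⁻, Z=81, Hg²⁺: 78 e⁻, Z=80, Au⁺: 78 e⁻, Z=79. Al³⁺ < In³⁺ (same group, 2 shells fewer); In³⁺ < Tl³⁺ (same group, 1 shell fewer); Tl³⁺ < Hg²⁺ (both 78 e⁻, Z=81>80); Hg²⁺ < Au⁺ (both 78 e⁻, Z=80>79).
Placing each against Hg²⁺: smaller — Al³⁺, In³⁺, Tl³⁺; larger — Au⁺. Count: 1.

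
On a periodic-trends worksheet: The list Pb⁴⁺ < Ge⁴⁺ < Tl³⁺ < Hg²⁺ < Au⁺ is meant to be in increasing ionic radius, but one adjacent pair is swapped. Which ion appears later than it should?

Ge⁴⁺

The pair Pb⁴⁺, Ge⁴⁺ is the wrong way round — Ge⁴⁺ and Pb⁴⁺ are in one column with the same charge; the lighter period-4 ion has 2 fewer shells and is smaller. All other adjacent pairs agree with periodic trends, so Ge⁴⁺ is the misplaced ion.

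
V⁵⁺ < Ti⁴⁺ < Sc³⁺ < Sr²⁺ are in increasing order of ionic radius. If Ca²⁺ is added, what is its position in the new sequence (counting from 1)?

4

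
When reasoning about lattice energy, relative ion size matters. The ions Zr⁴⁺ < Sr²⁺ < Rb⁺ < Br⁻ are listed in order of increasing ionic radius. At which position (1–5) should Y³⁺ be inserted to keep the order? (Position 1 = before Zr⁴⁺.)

Each ion has 36 electrons. The ranking follows nuclear charge in reverse — greater Z gives a smaller radius. Zr⁴⁺ (Z=40), Y³⁺ (Z=39), Sr²⁺ (Z=38), Rb⁺ (Z=37), Br⁻ (Z=35).
Putting Y³⁺ in gives Zr⁴⁺ < Y³⁺ < Sr²⁺ < Rb⁺ < Br⁻; it lands at slot 2.

2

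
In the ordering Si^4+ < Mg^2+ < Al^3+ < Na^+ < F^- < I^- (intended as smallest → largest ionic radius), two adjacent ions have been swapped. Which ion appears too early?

The pair Mg^2+, Al^3+ is the wrong way round — Al^3+ and Mg^2+ share 10 electrons; the higher nuclear charge on Al (Z=13) contracts it more, so Al^3+ < Mg^2+. All other adjacent pairs agree with periodic trends, so Mg^2+ is the misplaced ion.

Mg^2+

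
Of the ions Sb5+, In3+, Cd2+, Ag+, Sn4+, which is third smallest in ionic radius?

In3+

Isoelectronic series (46 e⁻ each). Size is set by nuclear charge: more protons means a smaller ion. Sb5+ (Z=51), Sn4+ (Z=50), In3+ (Z=49), Cd2+ (Z=48), Ag+ (Z=47).
Ordering: Sb5+ < Sn4+ < In3+ < Cd2+ < Ag+. The third smallest is In3+.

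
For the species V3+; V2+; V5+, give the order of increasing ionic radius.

V5+ < V3+ < V2+

These are all V ions. Removing more electrons (higher positive charge) pulls the remaining electrons in closer, so V5+ is smallest and V2+ is largest.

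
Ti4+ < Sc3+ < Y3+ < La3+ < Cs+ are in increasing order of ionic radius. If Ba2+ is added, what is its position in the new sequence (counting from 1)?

5

Tabulating Z and e⁻: Ti4+: 18 e⁻, Z=22, Sc3+: 18 e⁻, Z=21, Y3+: 36 e⁻, Z=39, La3+: 54 e⁻, Z=57, Ba2+: 54 e⁻, Z=56, Cs+: 54 e⁻, Z=55. Ti4+ < Sc3+ (isoelectronic, higher Z=22 is smaller); Sc3+ < Y3+ (same group, period 4 vs 5); Y3+ < La3+ (same group, 1 shell fewer); La3+ < Ba2+ (isoelectronic, higher Z=57 is smaller); Ba2+ < Cs+ (isoelectronic, higher Z=56 is smaller).
Merged order: Ti4+ < Sc3+ < Y3+ < La3+ < Ba2+ < Cs+ — Ba2+ is number 5.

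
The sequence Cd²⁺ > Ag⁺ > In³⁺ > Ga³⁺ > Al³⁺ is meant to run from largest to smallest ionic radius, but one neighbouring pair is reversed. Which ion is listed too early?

Scanning neighbour by neighbour, only Cd²⁺/Ag⁺ violates a trend: they are isoelectronic (46 e⁻) and Cd has more protons than Ag (48 vs 47), making Cd²⁺ smaller. That makes Cd²⁺ the one sitting a position early relative to where it belongs.

Cd²⁺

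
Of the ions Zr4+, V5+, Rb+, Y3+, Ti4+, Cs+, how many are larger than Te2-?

First list Z and electron count for each: V5+: 18 e⁻, Z=23, Ti4+: 18 e⁻, Z=22, Zr4+: 36 e⁻, Z=40, Y3+: 36 e⁻, Z=39, Rb+: 36 e⁻, Z=37, Cs+: 54 e⁻, Z=55, Te2-: 54 e⁻, Z=52. V5+ < Ti4+ (both 18 e⁻, Z=23>22); Ti4+ < Zr4+ (same group, 1 shell fewer); Zr4+ < Y3+ (isoelectronic, higher Z=40 is smaller); Y3+ < Rb+ (both 36 e⁻, Z=39>37); Rb+ < Cs+ (same group, period 5 vs 6); Cs+ < Te2- (isoelectronic, higher Z=55 is smaller).
Relative to Te2-, the ions that are larger are none. That's 0.

0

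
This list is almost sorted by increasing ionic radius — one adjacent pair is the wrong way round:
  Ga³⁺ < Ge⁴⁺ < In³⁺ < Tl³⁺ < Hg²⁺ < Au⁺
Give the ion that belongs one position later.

Check each adjacent pair. Ga³⁺ and Ge⁴⁺ are reversed: they are isoelectronic (28 e⁻) and Ge has more protons than Ga (32 vs 31), making Ge⁴⁺ smaller. No other neighbouring pair contradicts the periodic trends, so Ga³⁺ is the ion listed too early.

Ga³⁺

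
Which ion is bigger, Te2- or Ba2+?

These species are isoelectronic with 54 electrons. The only difference is the number of protons: Ba2+ (Z=56), Te2- (Z=52). The strongest nuclear pull (Ba2+) gives the smallest ion.

Te2-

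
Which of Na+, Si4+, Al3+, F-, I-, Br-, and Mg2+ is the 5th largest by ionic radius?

Si4+: 10 e⁻, Z=14, Al3+: 10 e⁻, Z=13, Mg2+: 10 e⁻, Z=12, Na+: 10 e⁻, Z=11, F-: 10 e⁻, Z=9, Br-: 36 e⁻, Z=35, I-: 54 e⁻, Z=53. Si4+ < Al3+ (isoelectronic, higher Z=14 is smaller); Al3+ < Mg2+ (both 10 e⁻, Z=13>12); Mg2+ < Na+ (isoelectronic, higher Z=12 is smaller); Na+ < F- (isoelectronic, higher Z=11 is smaller); F- < Br- (same group, period 2 vs 4); Br- < I- (same group, 1 shell fewer).
Ordering: Si4+ < Al3+ < Mg2+ < Na+ < F- < Br- < I-. The 5th largest is Mg2+.

Mg2+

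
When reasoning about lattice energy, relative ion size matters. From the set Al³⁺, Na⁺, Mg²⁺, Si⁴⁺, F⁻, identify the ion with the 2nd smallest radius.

Isoelectronic series (10 e⁻ each). Size is set by nuclear charge: more protons means a smaller ion. Si⁴⁺ (Z=14), Al³⁺ (Z=13), Mg²⁺ (Z=12), Na⁺ (Z=11), F⁻ (Z=9).
That gives Si⁴⁺ < Al³⁺ < Mg²⁺ < Na⁺ < F⁻. From the smallest end, number 2 is Al³⁺.

Al³⁺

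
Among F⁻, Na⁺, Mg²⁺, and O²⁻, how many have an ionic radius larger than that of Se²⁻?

0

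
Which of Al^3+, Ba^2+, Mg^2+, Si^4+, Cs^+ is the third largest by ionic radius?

Mg^2+

Si^4+: 10 e⁻, Z=14, Al^3+: 10 e⁻, Z=13, Mg^2+: 10 e⁻, Z=12, Ba^2+: 54 e⁻, Z=56, Cs^+: 54 e⁻, Z=55. Si^4+ < Al^3+ (isoelectronic, higher Z=14 is smaller); Al^3+ < Mg^2+ (isoelectronic, higher Z=13 is smaller); Mg^2+ < Ba^2+ (same group, 3 shells fewer); Ba^2+ < Cs^+ (both 54 e⁻, Z=56>55).
That gives Si^4+ < Al^3+ < Mg^2+ < Ba^2+ < Cs^+. From the largest end, number 3 is Mg^2+.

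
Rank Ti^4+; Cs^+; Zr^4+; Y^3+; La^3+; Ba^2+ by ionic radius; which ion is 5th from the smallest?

First list Z and electron count for each: Ti^4+ has 18 e⁻ (Z=22), Zr^4+ has 36 e⁻ (Z=40), Y^3+ has 36 e⁻ (Z=39), La^3+ has 54 e⁻ (Z=57), Ba^2+ has 54 e⁻ (Z=56), Cs^+ has 54 e⁻ (Z=55). Ti^4+ < Zr^4+ (same group, 1 shell fewer); Zr^4+ < Y^3+ (both 36 e⁻, Z=40>39); Y^3+ < La^3+ (same group, period 5 vs 6); La^3+ < Ba^2+ (isoelectronic, higher Z=57 is smaller); Ba^2+ < Cs^+ (isoelectronic, higher Z=56 is smaller).
Ordering: Ti^4+ < Zr^4+ < Y^3+ < La^3+ < Ba^2+ < Cs^+. The 5th smallest is Ba^2+.

Ba^2+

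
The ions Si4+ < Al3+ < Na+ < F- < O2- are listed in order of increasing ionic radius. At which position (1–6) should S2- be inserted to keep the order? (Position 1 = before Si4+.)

6

Tabulating Z and e⁻: Si4+: 10 e⁻, Z=14, Al3+: 10 e⁻, Z=13, Na+: 10 e⁻, Z=11, F-: 10 e⁻, Z=9, O2-: 10 e⁻, Z=8, S2-: 18 e⁻, Z=16. Si4+ < Al3+ (isoelectronic, higher Z=14 is smaller); Al3+ < Na+ (isoelectronic, higher Z=13 is smaller); Na+ < F- (isoelectronic, higher Z=11 is smaller); F- < O2- (both 10 e⁻, Z=9>8); O2- < S2- (same group, period 2 vs 3).
With S2- included the full order is Si4+ < Al3+ < Na+ < F- < O2- < S2-, so it takes position 6.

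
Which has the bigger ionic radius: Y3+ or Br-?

All of these have 36 electrons (isoelectronic). With the same electron cloud, the ion with the most protons pulls it in tightest. Nuclear charges: Y3+ (Z=39), Br- (Z=35). Highest Z is smallest.

Br-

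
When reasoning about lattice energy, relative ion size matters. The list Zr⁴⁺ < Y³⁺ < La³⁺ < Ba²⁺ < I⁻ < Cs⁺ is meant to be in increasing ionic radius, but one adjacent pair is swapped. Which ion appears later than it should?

Cs⁺

Compare adjacent ions: they are isoelectronic (54 e⁻) and Cs has more protons than I (55 vs 53), making Cs⁺ smaller — yet in this increasing list I⁻ sits before Cs⁺. Nothing else is reversed, so Cs⁺ should move one place to the left.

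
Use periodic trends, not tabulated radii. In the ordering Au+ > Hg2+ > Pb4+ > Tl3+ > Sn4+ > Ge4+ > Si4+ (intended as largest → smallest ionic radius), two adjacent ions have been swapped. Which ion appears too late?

Check each adjacent pair. Pb4+ and Tl3+ are reversed: they are isoelectronic (78 e⁻) and Pb has more protons than Tl (82 vs 81), making Pb4+ smaller. No other neighbouring pair contradicts the periodic trends, so Tl3+ is the ion listed too late.

Tl3+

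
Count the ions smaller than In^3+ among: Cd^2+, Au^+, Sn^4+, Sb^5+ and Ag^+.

2

Electron counts and nuclear charges: Sb^5+ has 46 e⁻ (Z=51), Sn^4+ has 46 e⁻ (Z=50), In^3+ has 46 e⁻ (Z=49), Cd^2+ has 46 e⁻ (Z=48), Ag^+ has 46 e⁻ (Z=47), Au^+ has 78 e⁻ (Z=79). Sb^5+ < Sn^4+ (both 46 e⁻, Z=51>50); Sn^4+ < In^3+ (isoelectronic, higher Z=50 is smaller); In^3+ < Cd^2+ (both 46 e⁻, Z=49>48); Cd^2+ < Ag^+ (isoelectronic, higher Z=48 is smaller); Ag^+ < Au^+ (same group, period 5 vs 6).
Overall: Sb^5+ < Sn^4+ < In^3+ < Cd^2+ < Ag^+ < Au^+. In^3+ has 2 below it and 3 above. Count: 2.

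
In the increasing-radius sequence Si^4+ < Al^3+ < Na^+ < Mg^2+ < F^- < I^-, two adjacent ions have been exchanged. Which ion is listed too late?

Mg^2+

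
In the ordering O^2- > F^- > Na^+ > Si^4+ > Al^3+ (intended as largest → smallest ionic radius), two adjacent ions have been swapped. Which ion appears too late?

The pair Si^4+, Al^3+ is the wrong way round — both have 10 electrons but Z(Si)=14 > Z(Al)=13, so Si^4+ should be the smaller of the two. All other adjacent pairs agree with periodic trends, so Al^3+ is the misplaced ion.

Al^3+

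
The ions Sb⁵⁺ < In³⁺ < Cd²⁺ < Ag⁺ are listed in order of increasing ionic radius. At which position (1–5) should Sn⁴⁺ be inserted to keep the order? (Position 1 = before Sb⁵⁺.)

2

These species are isoelectronic with 46 electrons. The only difference is the number of protons: Sb⁵⁺ (Z=51), Sn⁴⁺ (Z=50), In³⁺ (Z=49), Cd²⁺ (Z=48), Ag⁺ (Z=47). The strongest nuclear pull (Sb⁵⁺) gives the smallest ion.
Merged order: Sb⁵⁺ < Sn⁴⁺ < In³⁺ < Cd²⁺ < Ag⁺ — Sn⁴⁺ is number 2.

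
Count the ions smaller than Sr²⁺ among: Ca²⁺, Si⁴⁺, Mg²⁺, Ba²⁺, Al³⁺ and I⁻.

4

Work out protons and electrons: Si⁴⁺: 10 e⁻, Z=14, Al³⁺: 10 e⁻, Z=13, Mg²⁺: 10 e⁻, Z=12, Ca²⁺: 18 e⁻, Z=20, Sr²⁺: 36 e⁻, Z=38, Ba²⁺: 54 e⁻, Z=56, I⁻: 54 e⁻, Z=53. Si⁴⁺ < Al³⁺ (isoelectronic, higher Z=14 is smaller); Al³⁺ < Mg²⁺ (isoelectronic, higher Z=13 is smaller); Mg²⁺ < Ca²⁺ (same group, 1 shell fewer); Ca²⁺ < Sr²⁺ (same group, period 4 vs 5); Sr²⁺ < Ba²⁺ (same group, 1 shell fewer); Ba²⁺ < I⁻ (isoelectronic, higher Z=56 is smaller).
Ordering all of them (including Sr²⁺) by radius gives Si⁴⁺ < Al³⁺ < Mg²⁺ < Ca²⁺ < Sr²⁺ < Ba²⁺ < I⁻. That's 4.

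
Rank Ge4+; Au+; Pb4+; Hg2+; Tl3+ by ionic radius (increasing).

Ge4+ < Pb4+ < Tl3+ < Hg2+ < Au+

Tabulating Z and e⁻: Ge4+ has 28 e⁻ (Z=32), Pb4+ has 78 e⁻ (Z=82), Tl3+ has 78 e⁻ (Z=81), Hg2+ has 78 e⁻ (Z=80), Au+ has 78 e⁻ (Z=79). Ge4+ < Pb4+ (same group, 2 shells fewer); Pb4+ < Tl3+ (isoelectronic, higher Z=82 is smaller); Tl3+ < Hg2+ (isoelectronic, higher Z=81 is smaller); Hg2+ < Au+ (both 78 e⁻, Z=80>79).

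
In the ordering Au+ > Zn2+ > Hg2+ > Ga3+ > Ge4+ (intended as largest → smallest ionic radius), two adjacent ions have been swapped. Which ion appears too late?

Check each adjacent pair. Zn2+ and Hg2+ are reversed: same group and charge — period 4 sits above period 6, so Zn2+ is smaller. No other neighbouring pair contradicts the periodic trends, so Hg2+ is the ion listed too late.

Hg2+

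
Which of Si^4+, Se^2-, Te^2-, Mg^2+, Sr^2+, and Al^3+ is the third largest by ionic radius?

Sr^2+

Tabulating Z and e⁻: Si^4+ (Z=14, 10 e⁻), Al^3+ (Z=13, 10 e⁻), Mg^2+ (Z=12, 10 e⁻), Sr^2+ (Z=38, 36 e⁻), Se^2- (Z=34, 36 e⁻), Te^2- (Z=52, 54 e⁻). Si^4+ < Al^3+ (isoelectronic, higher Z=14 is smaller); Al^3+ < Mg^2+ (both 10 e⁻, Z=13>12); Mg^2+ < Sr^2+ (same group, 2 shells fewer); Sr^2+ < Se^2- (isoelectronic, higher Z=38 is smaller); Se^2- < Te^2- (same group, 1 shell fewer).
Ordering: Si^4+ < Al^3+ < Mg^2+ < Sr^2+ < Se^2- < Te^2-. The third largest is Sr^2+.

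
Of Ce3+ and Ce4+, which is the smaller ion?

Ce4+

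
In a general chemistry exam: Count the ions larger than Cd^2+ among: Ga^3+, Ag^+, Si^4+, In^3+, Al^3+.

1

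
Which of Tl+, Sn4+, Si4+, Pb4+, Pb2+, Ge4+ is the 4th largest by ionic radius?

Sn4+

Si4+: 10 e⁻, Z=14, Ge4+: 28 e⁻, Z=32, Sn4+: 46 e⁻, Z=50, Pb4+: 78 e⁻, Z=82, Pb2+: 80 e⁻, Z=82, Tl+: 80 e⁻, Z=81. Si4+ < Ge4+ (same group, 1 shell fewer); Ge4+ < Sn4+ (same group, 1 shell fewer); Sn4+ < Pb4+ (same group, period 5 vs 6); Pb4+ < Pb2+ (same element, +4 vs +2); Pb2+ < Tl+ (isoelectronic, higher Z=82 is smaller).
Ordering: Si4+ < Ge4+ < Sn4+ < Pb4+ < Pb2+ < Tl+. The 4th largest is Sn4+.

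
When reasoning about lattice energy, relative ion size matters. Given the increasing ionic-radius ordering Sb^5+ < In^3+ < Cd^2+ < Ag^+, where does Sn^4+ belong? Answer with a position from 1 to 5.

2

Isoelectronic series (46 e⁻ each). Size is set by nuclear charge: more protons means a smaller ion. Sb^5+ (Z=51), Sn^4+ (Z=50), In^3+ (Z=49), Cd^2+ (Z=48), Ag^+ (Z=47).
The complete sequence is Sb^5+ < Sn^4+ < In^3+ < Cd^2+ < Ag^+. Sn^4+ sits at position 2.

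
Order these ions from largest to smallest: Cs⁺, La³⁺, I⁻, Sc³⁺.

First list Z and electron count for each: Sc³⁺ (Z=21, 18 e⁻), La³⁺ (Z=57, 54 e⁻), Cs⁺ (Z=55, 54 e⁻), I⁻ (Z=53, 54 e⁻). Sc³⁺ < La³⁺ (same group, period 4 vs 6); La³⁺ < Cs⁺ (both 54 e⁻, Z=57>55); Cs⁺ < I⁻ (isoelectronic, higher Z=55 is smaller).

I⁻ > Cs⁺ > La³⁺ > Sc³⁺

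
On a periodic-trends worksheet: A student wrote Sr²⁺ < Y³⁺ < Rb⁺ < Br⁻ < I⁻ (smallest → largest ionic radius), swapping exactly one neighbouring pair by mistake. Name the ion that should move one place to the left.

Y³⁺

Scanning neighbour by neighbour, only Sr²⁺/Y³⁺ violates a trend: both have 36 electrons but Z(Y)=39 > Z(Sr)=38, so Y³⁺ should be the smaller of the two. That makes Y³⁺ the one sitting a position late relative to where it belongs.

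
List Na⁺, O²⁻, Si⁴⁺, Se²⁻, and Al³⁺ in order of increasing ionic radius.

Si⁴⁺ < Al³⁺ < Na⁺ < O²⁻ < Se²⁻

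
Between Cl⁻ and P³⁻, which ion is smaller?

Each ion has 18 electrons. The ranking follows nuclear charge in reverse — greater Z gives a smaller radius. Cl⁻ (Z=17), P³⁻ (Z=15).

Cl⁻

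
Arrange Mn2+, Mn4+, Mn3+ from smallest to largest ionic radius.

Mn4+ < Mn3+ < Mn2+

Same element, different charge: the more highly charged cation has fewer electrons and a greater effective nuclear charge per electron, making Mn4+ the smallest.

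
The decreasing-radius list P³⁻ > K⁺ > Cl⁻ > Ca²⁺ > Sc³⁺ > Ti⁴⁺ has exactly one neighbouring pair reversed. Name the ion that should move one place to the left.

The pair K⁺, Cl⁻ is the wrong way round — both have 18 electrons but Z(K)=19 > Z(Cl)=17, so K⁺ should be the smaller of the two. All other adjacent pairs agree with periodic trends, so Cl⁻ is the misplaced ion.

Cl⁻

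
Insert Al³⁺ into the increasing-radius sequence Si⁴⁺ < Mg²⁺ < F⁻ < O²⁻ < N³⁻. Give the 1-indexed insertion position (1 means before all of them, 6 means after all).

2

These species are isoelectronic with 10 electrons. The only difference is the number of protons: Si⁴⁺ (Z=14), Al³⁺ (Z=13), Mg²⁺ (Z=12), F⁻ (Z=9), O²⁻ (Z=8), N³⁻ (Z=7). The strongest nuclear pull (Si⁴⁺) gives the smallest ion.
Putting Al³⁺ in gives Si⁴⁺ < Al³⁺ < Mg²⁺ < F⁻ < O²⁻ < N³⁻; it lands at slot 2.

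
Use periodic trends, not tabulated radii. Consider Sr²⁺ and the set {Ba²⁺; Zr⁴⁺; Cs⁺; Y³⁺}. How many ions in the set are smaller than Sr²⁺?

2

Electron counts and nuclear charges: Zr⁴⁺ (Z=40, 36 e⁻), Y³⁺ (Z=39, 36 e⁻), Sr²⁺ (Z=38, 36 e⁻), Ba²⁺ (Z=56, 54 e⁻), Cs⁺ (Z=55, 54 e⁻). Zr⁴⁺ < Y³⁺ (both 36 e⁻, Z=40>39); Y³⁺ < Sr²⁺ (isoelectronic, higher Z=39 is smaller); Sr²⁺ < Ba²⁺ (same group, period 5 vs 6); Ba²⁺ < Cs⁺ (both 54 e⁻, Z=56>55).
Overall: Zr⁴⁺ < Y³⁺ < Sr²⁺ < Ba²⁺ < Cs⁺. Sr²⁺ has 2 below it and 2 above. So 2 are smaller.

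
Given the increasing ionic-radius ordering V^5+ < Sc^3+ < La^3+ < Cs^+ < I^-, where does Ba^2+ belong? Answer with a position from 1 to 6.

4

First list Z and electron count for each: V^5+ (Z=23, 18 e⁻), Sc^3+ (Z=21, 18 e⁻), La^3+ (Z=57, 54 e⁻), Ba^2+ (Z=56, 54 e⁻), Cs^+ (Z=55, 54 e⁻), I^- (Z=53, 54 e⁻). V^5+ < Sc^3+ (both 18 e⁻, Z=23>21); Sc^3+ < La^3+ (same group, period 4 vs 6); La^3+ < Ba^2+ (both 54 e⁻, Z=57>56); Ba^2+ < Cs^+ (isoelectronic, higher Z=56 is smaller); Cs^+ < I^- (isoelectronic, higher Z=55 is smaller).
Merged order: V^5+ < Sc^3+ < La^3+ < Ba^2+ < Cs^+ < I^- — Ba^2+ is number 4.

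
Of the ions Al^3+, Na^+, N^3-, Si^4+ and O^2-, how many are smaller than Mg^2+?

2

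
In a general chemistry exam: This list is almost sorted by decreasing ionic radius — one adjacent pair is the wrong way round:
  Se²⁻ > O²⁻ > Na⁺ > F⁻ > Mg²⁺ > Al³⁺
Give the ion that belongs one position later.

Na⁺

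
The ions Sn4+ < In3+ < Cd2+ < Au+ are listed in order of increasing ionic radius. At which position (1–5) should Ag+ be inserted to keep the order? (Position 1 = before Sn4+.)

First list Z and electron count for each: Sn4+ (Z=50, 46 e⁻), In3+ (Z=49, 46 e⁻), Cd2+ (Z=48, 46 e⁻), Ag+ (Z=47, 46 e⁻), Au+ (Z=79, 78 e⁻). Sn4+ < In3+ (isoelectronic, higher Z=50 is smaller); In3+ < Cd2+ (isoelectronic, higher Z=49 is smaller); Cd2+ < Ag+ (both 46 e⁻, Z=48>47); Ag+ < Au+ (same group, 1 shell fewer).
Putting Ag+ in gives Sn4+ < In3+ < Cd2+ < Ag+ < Au+; it lands at slot 4.

4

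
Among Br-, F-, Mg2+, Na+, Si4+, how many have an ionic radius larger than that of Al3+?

4

Tabulating Z and e⁻: Si4+ has 10 e⁻ (Z=14), Al3+ has 10 e⁻ (Z=13), Mg2+ has 10 e⁻ (Z=12), Na+ has 10 e⁻ (Z=11), F- has 10 e⁻ (Z=9), Br- has 36 e⁻ (Z=35). Si4+ < Al3+ (both 10 e⁻, Z=14>13); Al3+ < Mg2+ (isoelectronic, higher Z=13 is smaller); Mg2+ < Na+ (both 10 e⁻, Z=12>11); Na+ < F- (both 10 e⁻, Z=11>9); F- < Br- (same group, 2 shells fewer).
Ordering all of them (including Al3+) by radius gives Si4+ < Al3+ < Mg2+ < Na+ < F- < Br-. Count: 4.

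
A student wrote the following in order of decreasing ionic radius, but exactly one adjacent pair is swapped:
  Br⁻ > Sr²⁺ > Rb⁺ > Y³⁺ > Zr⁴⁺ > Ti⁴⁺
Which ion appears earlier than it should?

Compare adjacent ions: both have 36 electrons but Z(Sr)=38 > Z(Rb)=37, so Sr²⁺ should be the smaller of the two — yet in this decreasing list Sr²⁺ sits before Rb⁺. Nothing else is reversed, so Sr²⁺ should move one place to the right.

Sr²⁺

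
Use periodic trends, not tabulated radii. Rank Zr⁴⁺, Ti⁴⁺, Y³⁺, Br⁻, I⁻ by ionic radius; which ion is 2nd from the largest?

Br⁻

First list Z and electron count for each: Ti⁴⁺ has 18 e⁻ (Z=22), Zr⁴⁺ has 36 e⁻ (Z=40), Y³⁺ has 36 e⁻ (Z=39), Br⁻ has 36 e⁻ (Z=35), I⁻ has 54 e⁻ (Z=53). Ti⁴⁺ < Zr⁴⁺ (same group, period 4 vs 5); Zr⁴⁺ < Y³⁺ (isoelectronic, higher Z=40 is smaller); Y³⁺ < Br⁻ (both 36 e⁻, Z=39>35); Br⁻ < I⁻ (same group, 1 shell fewer).
Ordering: Ti⁴⁺ < Zr⁴⁺ < Y³⁺ < Br⁻ < I⁻. The 2nd largest is Br⁻.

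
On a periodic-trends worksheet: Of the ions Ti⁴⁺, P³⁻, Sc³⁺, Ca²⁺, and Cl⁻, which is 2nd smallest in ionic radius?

Sc³⁺

Each ion has 18 electrons. The ranking follows nuclear charge in reverse — greater Z gives a smaller radius. Ti⁴⁺ (Z=22), Sc³⁺ (Z=21), Ca²⁺ (Z=20), Cl⁻ (Z=17), P³⁻ (Z=15).
Full ascending order: Ti⁴⁺ < Sc³⁺ < Ca²⁺ < Cl⁻ < P³⁻. Counting from the smallest, position 2 is Sc³⁺.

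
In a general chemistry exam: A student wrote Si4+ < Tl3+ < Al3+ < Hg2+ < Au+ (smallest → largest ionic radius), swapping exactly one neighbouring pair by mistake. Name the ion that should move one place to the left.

Al3+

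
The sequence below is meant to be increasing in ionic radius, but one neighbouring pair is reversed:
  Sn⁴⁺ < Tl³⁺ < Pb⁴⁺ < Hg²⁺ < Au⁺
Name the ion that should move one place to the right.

The pair Tl³⁺, Pb⁴⁺ is the wrong way round — Pb⁴⁺ and Tl³⁺ share 78 electrons; the higher nuclear charge on Pb (Z=82) contracts it more, so Pb⁴⁺ < Tl³⁺. All other adjacent pairs agree with periodic trends, so Tl³⁺ is the misplaced ion.

Tl³⁺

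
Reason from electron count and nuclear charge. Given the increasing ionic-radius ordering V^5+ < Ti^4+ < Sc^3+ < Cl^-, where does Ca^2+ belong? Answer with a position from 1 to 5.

All of these have 18 electrons (isoelectronic). With the same electron cloud, the ion with the most protons pulls it in tightest. Nuclear charges: V^5+ (Z=23), Ti^4+ (Z=22), Sc^3+ (Z=21), Ca^2+ (Z=20), Cl^- (Z=17). Highest Z is smallest.
With Ca^2+ included the full order is V^5+ < Ti^4+ < Sc^3+ < Ca^2+ < Cl^-, so it takes position 4.

4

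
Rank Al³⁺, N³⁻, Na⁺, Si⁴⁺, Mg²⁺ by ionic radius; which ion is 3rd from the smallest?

All of these have 10 electrons (isoelectronic). With the same electron cloud, the ion with the most protons pulls it in tightest. Nuclear charges: Si⁴⁺ (Z=14), Al³⁺ (Z=13), Mg²⁺ (Z=12), Na⁺ (Z=11), N³⁻ (Z=7). Highest Z is smallest.
Full ascending order: Si⁴⁺ < Al³⁺ < Mg²⁺ < Na⁺ < N³⁻. Counting from the smallest, position 3 is Mg²⁺.

Mg²⁺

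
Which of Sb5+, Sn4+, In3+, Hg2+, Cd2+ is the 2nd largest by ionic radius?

First list Z and electron count for each: Sb5+: 46 e⁻, Z=51, Sn4+: 46 e⁻, Z=50, In3+: 46 e⁻, Z=49, Cd2+: 46 e⁻, Z=48, Hg2+: 78 e⁻, Z=80. Sb5+ < Sn4+ (isoelectronic, higher Z=51 is smaller); Sn4+ < In3+ (isoelectronic, higher Z=50 is smaller); In3+ < Cd2+ (isoelectronic, higher Z=49 is smaller); Cd2+ < Hg2+ (same group, period 5 vs 6).
Full ascending order: Sb5+ < Sn4+ < In3+ < Cd2+ < Hg2+. Counting from the largest, position 2 is Cd2+.

Cd2+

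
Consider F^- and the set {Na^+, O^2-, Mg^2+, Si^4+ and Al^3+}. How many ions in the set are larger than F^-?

These species are isoelectronic with 10 electrons. The only difference is the number of protons: Si^4+ (Z=14), Al^3+ (Z=13), Mg^2+ (Z=12), Na^+ (Z=11), F^- (Z=9), O^2- (Z=8). The strongest nuclear pull (Si^4+) gives the smallest ion.
Overall: Si^4+ < Al^3+ < Mg^2+ < Na^+ < F^- < O^2-. F^- has 4 below it and 1 above. Count: 1.

1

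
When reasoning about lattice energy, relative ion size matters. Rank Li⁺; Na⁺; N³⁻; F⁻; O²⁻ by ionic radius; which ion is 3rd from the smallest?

F⁻

Work out protons and electrons: Li⁺: 2 e⁻, Z=3, Na⁺: 10 e⁻, Z=11, F⁻: 10 e⁻, Z=9, O²⁻: 10 e⁻, Z=8, N³⁻: 10 e⁻, Z=7. Li⁺ < Na⁺ (same group, 1 shell fewer); Na⁺ < F⁻ (both 10 e⁻, Z=11>9); F⁻ < O²⁻ (isoelectronic, higher Z=9 is smaller); O²⁻ < N³⁻ (isoelectronic, higher Z=8 is smaller).
That gives Li⁺ < Na⁺ < F⁻ < O²⁻ < N³⁻. From the smallest end, number 3 is F⁻.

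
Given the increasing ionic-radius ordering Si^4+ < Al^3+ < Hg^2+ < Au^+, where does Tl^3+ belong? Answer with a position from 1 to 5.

3

Si^4+ (Z=14, 10 e⁻), Al^3+ (Z=13, 10 e⁻), Tl^3+ (Z=81, 78 e⁻), Hg^2+ (Z=80, 78 e⁻), Au^+ (Z=79, 78 e⁻). Si^4+ < Al^3+ (isoelectronic, higher Z=14 is smaller); Al^3+ < Tl^3+ (same group, period 3 vs 6); Tl^3+ < Hg^2+ (isoelectronic, higher Z=81 is smaller); Hg^2+ < Au^+ (isoelectronic, higher Z=80 is smaller).
The complete sequence is Si^4+ < Al^3+ < Tl^3+ < Hg^2+ < Au^+. Tl^3+ sits at position 3.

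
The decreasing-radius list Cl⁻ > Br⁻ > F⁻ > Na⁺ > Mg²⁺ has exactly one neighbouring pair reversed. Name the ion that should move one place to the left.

Check each adjacent pair. Cl⁻ and Br⁻ are reversed: Cl⁻ and Br⁻ are in one column with the same charge; the lighter period-3 ion has one fewer shell and is smaller. No other neighbouring pair contradicts the periodic trends, so Br⁻ is the ion listed too late.

Br⁻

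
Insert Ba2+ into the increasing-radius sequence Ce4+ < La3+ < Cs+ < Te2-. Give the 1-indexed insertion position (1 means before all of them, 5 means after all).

All of these have 54 electrons (isoelectronic). With the same electron cloud, the ion with the most protons pulls it in tightest. Nuclear charges: Ce4+ (Z=58), La3+ (Z=57), Ba2+ (Z=56), Cs+ (Z=55), Te2- (Z=52). Highest Z is smallest.
Merged order: Ce4+ < La3+ < Ba2+ < Cs+ < Te2- — Ba2+ is number 3.

3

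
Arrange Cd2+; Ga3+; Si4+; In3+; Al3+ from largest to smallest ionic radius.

Work out protons and electrons: Si4+ has 10 e⁻ (Z=14), Al3+ has 10 e⁻ (Z=13), Ga3+ has 28 e⁻ (Z=31), In3+ has 46 e⁻ (Z=49), Cd2+ has 46 e⁻ (Z=48). Si4+ < Al3+ (isoelectronic, higher Z=14 is smaller); Al3+ < Ga3+ (same group, period 3 vs 4); Ga3+ < In3+ (same group, 1 shell fewer); In3+ < Cd2+ (both 46 e⁻, Z=49>48).

Cd2+ > In3+ > Ga3+ > Al3+ > Si4+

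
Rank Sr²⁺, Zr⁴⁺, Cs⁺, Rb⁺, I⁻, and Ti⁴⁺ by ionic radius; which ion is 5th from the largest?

Zr⁴⁺

Ti⁴⁺ (Z=22, 18 e⁻), Zr⁴⁺ (Z=40, 36 e⁻), Sr²⁺ (Z=38, 36 e⁻), Rb⁺ (Z=37, 36 e⁻), Cs⁺ (Z=55, 54 e⁻), I⁻ (Z=53, 54 e⁻). Ti⁴⁺ < Zr⁴⁺ (same group, 1 shell fewer); Zr⁴⁺ < Sr²⁺ (isoelectronic, higher Z=40 is smaller); Sr²⁺ < Rb⁺ (both 36 e⁻, Z=38>37); Rb⁺ < Cs⁺ (same group, 1 shell fewer); Cs⁺ < I⁻ (both 54 e⁻, Z=55>53).
That gives Ti⁴⁺ < Zr⁴⁺ < Sr²⁺ < Rb⁺ < Cs⁺ < I⁻. From the largest end, number 5 is Zr⁴⁺.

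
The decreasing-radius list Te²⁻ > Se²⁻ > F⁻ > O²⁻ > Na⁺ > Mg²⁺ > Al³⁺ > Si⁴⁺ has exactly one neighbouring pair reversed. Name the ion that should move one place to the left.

O²⁻

Check each adjacent pair. F⁻ and O²⁻ are reversed: both have 10 electrons but Z(F)=9 > Z(O)=8, so F⁻ should be the smaller of the two. No other neighbouring pair contradicts the periodic trends, so O²⁻ is the ion listed too late.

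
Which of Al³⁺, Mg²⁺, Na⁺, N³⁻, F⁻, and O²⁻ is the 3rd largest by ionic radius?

F⁻

These species are isoelectronic with 10 electrons. The only difference is the number of protons: Al³⁺ (Z=13), Mg²⁺ (Z=12), Na⁺ (Z=11), F⁻ (Z=9), O²⁻ (Z=8), N³⁻ (Z=7). The strongest nuclear pull (Al³⁺) gives the smallest ion.
Ordering: Al³⁺ < Mg²⁺ < Na⁺ < F⁻ < O²⁻ < N³⁻. The 3rd largest is F⁻.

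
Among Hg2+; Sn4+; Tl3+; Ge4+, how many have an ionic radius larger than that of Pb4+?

2

Ge4+: 28 e⁻, Z=32, Sn4+: 46 e⁻, Z=50, Pb4+: 78 e⁻, Z=82, Tl3+: 78 e⁻, Z=81, Hg2+: 78 e⁻, Z=80. Ge4+ < Sn4+ (same group, period 4 vs 5); Sn4+ < Pb4+ (same group, 1 shell fewer); Pb4+ < Tl3+ (isoelectronic, higher Z=82 is smaller); Tl3+ < Hg2+ (isoelectronic, higher Z=81 is smaller).
Ordering all of them (including Pb4+) by radius gives Ge4+ < Sn4+ < Pb4+ < Tl3+ < Hg2+. That's 2.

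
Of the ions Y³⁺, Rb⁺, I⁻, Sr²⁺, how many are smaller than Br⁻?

Y³⁺ (Z=39, 36 e⁻), Sr²⁺ (Z=38, 36 e⁻), Rb⁺ (Z=37, 36 e⁻), Br⁻ (Z=35, 36 e⁻), I⁻ (Z=53, 54 e⁻). Y³⁺ < Sr²⁺ (isoelectronic, higher Z=39 is smaller); Sr²⁺ < Rb⁺ (isoelectronic, higher Z=38 is smaller); Rb⁺ < Br⁻ (both 36 e⁻, Z=37>35); Br⁻ < I⁻ (same group, 1 shell fewer).
Relative to Br⁻, the ions that are smaller are Y³⁺, Sr²⁺, Rb⁺. Count: 3.

3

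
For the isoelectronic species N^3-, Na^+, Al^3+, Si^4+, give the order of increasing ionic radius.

Isoelectronic series (10 e⁻ each). Size is set by nuclear charge: more protons means a smaller ion. Si^4+ (Z=14), Al^3+ (Z=13), Na^+ (Z=11), N^3- (Z=7).

Si^4+ < Al^3+ < Na^+ < N^3-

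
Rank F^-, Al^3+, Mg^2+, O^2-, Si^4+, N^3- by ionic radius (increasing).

Isoelectronic series (10 e⁻ each). Size is set by nuclear charge: more protons means a smaller ion. Si^4+ (Z=14), Al^3+ (Z=13), Mg^2+ (Z=12), F^- (Z=9), O^2- (Z=8), N^3- (Z=7).

Si^4+ < Al^3+ < Mg^2+ < F^- < O^2- < N^3-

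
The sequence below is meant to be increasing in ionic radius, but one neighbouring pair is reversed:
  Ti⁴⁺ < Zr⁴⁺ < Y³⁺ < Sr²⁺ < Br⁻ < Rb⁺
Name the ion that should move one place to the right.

Br⁻

Compare adjacent ions: they are isoelectronic (36 e⁻) and Rb has more protons than Br (37 vs 35), making Rb⁺ smaller — yet in this increasing list Br⁻ sits before Rb⁺. Nothing else is reversed, so Br⁻ should move one place to the right.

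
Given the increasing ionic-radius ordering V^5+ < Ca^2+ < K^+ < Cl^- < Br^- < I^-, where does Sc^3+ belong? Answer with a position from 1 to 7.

Work out protons and electrons: V^5+ has 18 e⁻ (Z=23), Sc^3+ has 18 e⁻ (Z=21), Ca^2+ has 18 e⁻ (Z=20), K^+ has 18 e⁻ (Z=19), Cl^- has 18 e⁻ (Z=17), Br^- has 36 e⁻ (Z=35), I^- has 54 e⁻ (Z=53). V^5+ < Sc^3+ (isoelectronic, higher Z=23 is smaller); Sc^3+ < Ca^2+ (isoelectronic, higher Z=21 is smaller); Ca^2+ < K^+ (both 18 e⁻, Z=20>19); K^+ < Cl^- (isoelectronic, higher Z=19 is smaller); Cl^- < Br^- (same group, period 3 vs 4); Br^- < I^- (same group, 1 shell fewer).
The complete sequence is V^5+ < Sc^3+ < Ca^2+ < K^+ < Cl^- < Br^- < I^-. Sc^3+ sits at position 2.

2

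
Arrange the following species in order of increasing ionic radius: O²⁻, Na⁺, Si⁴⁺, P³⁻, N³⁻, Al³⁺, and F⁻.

Si⁴⁺ < Al³⁺ < Na⁺ < F⁻ < O²⁻ < N³⁻ < P³⁻

Si⁴⁺: 10 e⁻, Z=14, Al³⁺: 10 e⁻, Z=13, Na⁺: 10 e⁻, Z=11, F⁻: 10 e⁻, Z=9, O²⁻: 10 e⁻, Z=8, N³⁻: 10 e⁻, Z=7, P³⁻: 18 e⁻, Z=15. Si⁴⁺ < Al³⁺ (isoelectronic, higher Z=14 is smaller); Al³⁺ < Na⁺ (isoelectronic, higher Z=13 is smaller); Na⁺ < F⁻ (isoelectronic, higher Z=11 is smaller); F⁻ < O²⁻ (isoelectronic, higher Z=9 is smaller); O²⁻ < N³⁻ (both 10 e⁻, Z=8>7); N³⁻ < P³⁻ (same group, period 2 vs 3).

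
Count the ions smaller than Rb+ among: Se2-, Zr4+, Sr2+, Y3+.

3

Each ion has 36 electrons. The ranking follows nuclear charge in reverse — greater Z gives a smaller radius. Zr4+ (Z=40), Y3+ (Z=39), Sr2+ (Z=38), Rb+ (Z=37), Se2- (Z=34).
Placing each against Rb+: smaller — Zr4+, Y3+, Sr2+; larger — Se2-. So 3 are smaller.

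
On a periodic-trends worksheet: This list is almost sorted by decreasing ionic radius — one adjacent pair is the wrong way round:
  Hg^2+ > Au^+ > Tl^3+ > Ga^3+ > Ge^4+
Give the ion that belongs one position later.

Hg^2+

Scanning neighbour by neighbour, only Hg^2+/Au^+ violates a trend: they are isoelectronic (78 e⁻) and Hg has more protons than Au (80 vs 79), making Hg^2+ smaller. That makes Hg^2+ the one sitting a position early relative to where it belongs.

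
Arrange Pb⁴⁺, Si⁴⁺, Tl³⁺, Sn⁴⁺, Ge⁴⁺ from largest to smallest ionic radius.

Tl³⁺ > Pb⁴⁺ > Sn⁴⁺ > Ge⁴⁺ > Si⁴⁺

Work out protons and electrons: Si⁴⁺ (Z=14, 10 e⁻), Ge⁴⁺ (Z=32, 28 e⁻), Sn⁴⁺ (Z=50, 46 e⁻), Pb⁴⁺ (Z=82, 78 e⁻), Tl³⁺ (Z=81, 78 e⁻). Si⁴⁺ < Ge⁴⁺ (same group, 1 shell fewer); Ge⁴⁺ < Sn⁴⁺ (same group, 1 shell fewer); Sn⁴⁺ < Pb⁴⁺ (same group, 1 shell fewer); Pb⁴⁺ < Tl³⁺ (isoelectronic, higher Z=82 is smaller).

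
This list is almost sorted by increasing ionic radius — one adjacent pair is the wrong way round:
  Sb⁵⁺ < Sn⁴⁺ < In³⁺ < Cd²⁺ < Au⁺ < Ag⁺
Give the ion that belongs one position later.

Au⁺

Scanning neighbour by neighbour, only Au⁺/Ag⁺ violates a trend: same group and charge — period 5 sits above period 6, so Ag⁺ is smaller. That makes Au⁺ the one sitting a position early relative to where it belongs.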